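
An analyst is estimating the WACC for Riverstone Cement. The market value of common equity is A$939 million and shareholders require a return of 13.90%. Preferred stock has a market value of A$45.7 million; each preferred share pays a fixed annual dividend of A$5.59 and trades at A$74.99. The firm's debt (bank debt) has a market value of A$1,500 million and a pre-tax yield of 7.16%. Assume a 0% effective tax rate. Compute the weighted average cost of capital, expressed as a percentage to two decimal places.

9.71%

Cost of preferred: Rp = 5.59 / 74.99 = 7.4543%.
Total capital V = 939 + 45.7 + 1500 = 2484.7.
Equity: weight = 939/2484.7 = 0.3779; cost = 13.9%.
Preferred: weight = 45.7/2484.7 = 0.0184; cost = 7.4543%.
Bank debt: weight = 1500/2484.7 = 0.6037; after-tax cost = 7.16% × (1 − 0%) = 7.1600%.
WACC = 0.3779 × 13.9000% + 0.0184 × 7.4543% + 0.6037 × 7.1600% = 9.7125%.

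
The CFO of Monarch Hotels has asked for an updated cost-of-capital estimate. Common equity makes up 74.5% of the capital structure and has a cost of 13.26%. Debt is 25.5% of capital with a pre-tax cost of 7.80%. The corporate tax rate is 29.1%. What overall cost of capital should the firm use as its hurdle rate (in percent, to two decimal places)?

After-tax cost of debt = 7.8% × (1 − 29.1%) = 5.5302%.
WACC = 0.745 × 13.2600% + 0.255 × 5.5302% = 11.2889%.

11.29%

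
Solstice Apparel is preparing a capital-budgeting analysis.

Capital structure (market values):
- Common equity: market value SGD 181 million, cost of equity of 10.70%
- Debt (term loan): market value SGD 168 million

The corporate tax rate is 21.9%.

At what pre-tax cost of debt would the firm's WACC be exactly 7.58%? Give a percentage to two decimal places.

5.40%

Total capital V = 181 + 168 = 349.
Equity weight = 181/349 = 0.5186.
Term loan weight = 168/349 = 0.4814.
Equity contribution = 0.5186 × 10.7% = 5.5493%.
Remaining for debt = 7.58% − 5.5493% = 2.0307%.
Rd × (1 − 21.9%) × 0.4814 = 2.0307%  ⇒  Rd = 5.4015%.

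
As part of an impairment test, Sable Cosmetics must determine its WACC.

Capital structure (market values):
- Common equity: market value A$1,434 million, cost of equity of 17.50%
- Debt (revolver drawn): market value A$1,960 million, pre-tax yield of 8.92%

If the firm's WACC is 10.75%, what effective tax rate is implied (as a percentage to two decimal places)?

Total capital V = 1434 + 1960 = 3394.
Equity weight = 1434/3394 = 0.4225.
Revolver drawn weight = 1960/3394 = 0.5775.
Equity contribution = 0.4225 × 17.5% = 7.3939%.
Debt contribution must be 10.75% − 7.3939% = 3.3561%.
0.5775 × 8.92% × (1 − T) = 3.3561%  ⇒  (1 − T) = 0.6515.
T = 34.8489%.

34.85%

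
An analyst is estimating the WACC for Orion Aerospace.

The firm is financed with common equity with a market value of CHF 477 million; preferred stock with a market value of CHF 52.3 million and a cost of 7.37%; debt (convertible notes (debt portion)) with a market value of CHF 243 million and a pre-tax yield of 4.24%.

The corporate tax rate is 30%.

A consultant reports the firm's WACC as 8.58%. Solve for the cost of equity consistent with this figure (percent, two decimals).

11.57%

Total capital V = 477 + 52.3 + 243 = 772.3.
Equity weight = 477/772.3 = 0.6176.
Preferred weight = 52.3/772.3 = 0.0677.
Convertible notes (debt portion) weight = 243/772.3 = 0.3146.
Debt contribution = 0.3146 × 4.24% × (1 − 30%) = 0.9339%.
Preferred contribution = 0.0677 × 7.37% = 0.4991%.
Required equity contribution = 8.58% − 1.4330% = 7.1470%.
Re = 7.1470% / 0.6176 = 11.5716%.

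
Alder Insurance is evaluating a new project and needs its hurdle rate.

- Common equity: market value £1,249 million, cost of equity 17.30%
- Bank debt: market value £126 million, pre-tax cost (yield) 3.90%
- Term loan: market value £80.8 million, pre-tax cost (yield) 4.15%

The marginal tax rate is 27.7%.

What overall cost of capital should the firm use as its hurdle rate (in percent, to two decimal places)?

15.25%

Total capital V = 1249 + 126 + 80.8 = 1455.8.
Equity: weight = 1249/1455.8 = 0.8579; cost = 17.3%.
Bank debt: weight = 126/1455.8 = 0.0866; after-tax cost = 3.9% × (1 − 27.7%) = 2.8197%.
Term loan: weight = 80.8/1455.8 = 0.0555; after-tax cost = 4.15% × (1 − 27.7%) = 3.0005%.
WACC = 0.8579 × 17.3000% + 0.0866 × 2.8197% + 0.0555 × 3.0005% = 15.2531%.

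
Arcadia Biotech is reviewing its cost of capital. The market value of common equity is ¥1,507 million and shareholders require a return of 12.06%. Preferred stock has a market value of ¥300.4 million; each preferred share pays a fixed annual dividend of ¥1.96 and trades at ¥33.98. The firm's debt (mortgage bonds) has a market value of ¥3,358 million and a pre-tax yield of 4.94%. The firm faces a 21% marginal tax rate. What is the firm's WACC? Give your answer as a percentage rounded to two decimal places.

Cost of preferred: Rp = 1.96 / 33.98 = 5.7681%.
Total capital V = 1507 + 300.4 + 3358 = 5165.4.
Equity: weight = 1507/5165.4 = 0.2917; cost = 12.06%.
Preferred: weight = 300.4/5165.4 = 0.0582; cost = 5.7681%.
Mortgage bonds: weight = 3358/5165.4 = 0.6501; after-tax cost = 4.94% × (1 − 21%) = 3.9026%.
WACC = 0.2917 × 12.0600% + 0.0582 × 5.7681% + 0.6501 × 3.9026% = 6.3910%.

6.39%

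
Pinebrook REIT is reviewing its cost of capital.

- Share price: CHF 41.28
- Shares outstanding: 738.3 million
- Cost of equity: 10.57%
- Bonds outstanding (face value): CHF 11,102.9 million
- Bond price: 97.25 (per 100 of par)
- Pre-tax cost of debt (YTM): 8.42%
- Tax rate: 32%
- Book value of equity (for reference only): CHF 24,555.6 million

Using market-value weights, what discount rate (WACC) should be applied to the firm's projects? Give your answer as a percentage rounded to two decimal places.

9.30%

Market value of equity E = 41.28 × 738.3m = 30477.024m. Market value of debt D = 11102.9m × 97.25/100 = 10797.57025m.
Total capital V = 30477.024 + 10797.57025 = 41274.59425.
Equity: weight = 30477.024/41274.59425 = 0.7384; cost = 10.57%.
Bonds outstanding: weight = 10797.57025/41274.59425 = 0.2616; after-tax cost = 8.42% × (1 − 32%) = 5.7256%.
WACC = 0.7384 × 10.5700% + 0.2616 × 5.7256% = 9.3027%.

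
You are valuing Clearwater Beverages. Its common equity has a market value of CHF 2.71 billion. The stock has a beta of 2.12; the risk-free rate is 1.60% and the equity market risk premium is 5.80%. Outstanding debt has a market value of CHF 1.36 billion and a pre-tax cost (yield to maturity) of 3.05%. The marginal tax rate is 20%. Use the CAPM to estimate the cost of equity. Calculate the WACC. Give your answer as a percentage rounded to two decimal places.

10.07%

Cost of equity via CAPM: Re = 1.6% + 2.12 × 5.8% = 13.8960%.
Total capital V = 2.71 + 1.36 = 4.07.
Equity: weight = 2.71/4.07 = 0.6658; cost = 13.896%.
Debt: weight = 1.36/4.07 = 0.3342; after-tax cost = 3.05% × (1 − 20%) = 2.4400%.
WACC = 0.6658 × 13.8960% + 0.3342 × 2.4400% = 10.0680%.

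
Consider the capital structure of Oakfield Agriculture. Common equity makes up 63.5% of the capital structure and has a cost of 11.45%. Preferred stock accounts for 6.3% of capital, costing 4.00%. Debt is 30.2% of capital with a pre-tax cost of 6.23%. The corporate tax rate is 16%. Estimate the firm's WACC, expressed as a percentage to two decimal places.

After-tax cost of debt = 6.23% × (1 − 16%) = 5.2332%.
WACC = 0.635 × 11.4500% + 0.063 × 4.0000% + 0.302 × 5.2332% = 9.1032%.

9.10%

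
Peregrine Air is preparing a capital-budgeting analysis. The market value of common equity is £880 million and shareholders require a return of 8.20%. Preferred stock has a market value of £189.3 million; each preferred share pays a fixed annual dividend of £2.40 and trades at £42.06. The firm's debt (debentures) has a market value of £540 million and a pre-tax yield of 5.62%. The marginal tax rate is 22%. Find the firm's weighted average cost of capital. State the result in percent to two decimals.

6.63%

Cost of preferred: Rp = 2.4 / 42.06 = 5.7061%.
Total capital V = 880 + 189.3 + 540 = 1609.3.
Equity: weight = 880/1609.3 = 0.5468; cost = 8.2%.
Preferred: weight = 189.3/1609.3 = 0.1176; cost = 5.7061%.
Debentures: weight = 540/1609.3 = 0.3355; after-tax cost = 5.62% × (1 − 22%) = 4.3836%.
WACC = 0.5468 × 8.2000% + 0.1176 × 5.7061% + 0.3355 × 4.3836% = 6.6261%.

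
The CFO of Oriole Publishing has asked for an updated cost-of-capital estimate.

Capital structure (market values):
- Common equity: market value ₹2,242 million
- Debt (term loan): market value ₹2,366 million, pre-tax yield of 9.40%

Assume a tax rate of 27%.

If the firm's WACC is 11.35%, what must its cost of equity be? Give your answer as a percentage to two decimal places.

16.09%

Total capital V = 2242 + 2366 = 4608.
Equity weight = 2242/4608 = 0.4865.
Term loan weight = 2366/4608 = 0.5135.
Debt contribution = 0.5135 × 9.4% × (1 − 27%) = 3.5233%.
Required equity contribution = 11.35% − 3.5233% = 7.8267%.
Re = 7.8267% / 0.4865 = 16.0862%.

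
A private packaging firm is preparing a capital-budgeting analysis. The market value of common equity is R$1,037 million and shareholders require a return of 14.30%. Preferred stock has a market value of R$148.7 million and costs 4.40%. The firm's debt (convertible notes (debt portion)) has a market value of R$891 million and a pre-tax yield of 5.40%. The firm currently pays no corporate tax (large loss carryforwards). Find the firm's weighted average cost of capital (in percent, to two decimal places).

9.77%

Total capital V = 1037 + 148.7 + 891 = 2076.7.
Equity: weight = 1037/2076.7 = 0.4993; cost = 14.3%.
Preferred: weight = 148.7/2076.7 = 0.0716; cost = 4.4%.
Convertible notes (debt portion): weight = 891/2076.7 = 0.4290; after-tax cost = 5.4% × (1 − 0%) = 5.4000%.
WACC = 0.4993 × 14.3000% + 0.0716 × 4.4000% + 0.4290 × 5.4000% = 9.7726%.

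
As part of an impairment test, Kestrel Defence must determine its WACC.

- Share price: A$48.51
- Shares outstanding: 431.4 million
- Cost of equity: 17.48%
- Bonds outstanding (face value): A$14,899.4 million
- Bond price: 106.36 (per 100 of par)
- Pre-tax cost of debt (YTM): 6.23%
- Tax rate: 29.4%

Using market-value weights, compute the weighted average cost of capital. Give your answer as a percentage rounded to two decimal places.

Market value of equity E = 48.51 × 431.4m = 20927.214m. Market value of debt D = 14899.4m × 106.36/100 = 15847.00184m.
Total capital V = 20927.214 + 15847.00184 = 36774.21584.
Equity: weight = 20927.214/36774.21584 = 0.5691; cost = 17.48%.
Bonds outstanding: weight = 15847.00184/36774.21584 = 0.4309; after-tax cost = 6.23% × (1 − 29.4%) = 4.3984%.
WACC = 0.5691 × 17.4800% + 0.4309 × 4.3984% = 11.8428%.

11.84%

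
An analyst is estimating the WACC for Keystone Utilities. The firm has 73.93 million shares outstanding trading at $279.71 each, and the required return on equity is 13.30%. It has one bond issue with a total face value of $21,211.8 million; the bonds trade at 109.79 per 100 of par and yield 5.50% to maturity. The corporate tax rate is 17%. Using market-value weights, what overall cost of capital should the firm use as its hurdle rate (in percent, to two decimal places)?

Market value of equity E = 279.71 × 73.93m = 20678.9603m. Market value of debt D = 21211.8m × 109.79/100 = 23288.43522m.
Total capital V = 20678.9603 + 23288.43522 = 43967.39552.
Equity: weight = 20678.9603/43967.39552 = 0.4703; cost = 13.3%.
Bonds outstanding: weight = 23288.43522/43967.39552 = 0.5297; after-tax cost = 5.5% × (1 − 17%) = 4.5650%.
WACC = 0.4703 × 13.3000% + 0.5297 × 4.5650% = 8.6733%.

8.67%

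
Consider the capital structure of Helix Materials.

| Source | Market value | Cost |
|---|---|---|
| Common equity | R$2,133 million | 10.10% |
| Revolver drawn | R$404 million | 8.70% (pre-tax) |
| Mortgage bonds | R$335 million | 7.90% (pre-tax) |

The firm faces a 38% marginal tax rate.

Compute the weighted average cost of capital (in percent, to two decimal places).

8.83%

Total capital V = 2133 + 404 + 335 = 2872.
Equity: weight = 2133/2872 = 0.7427; cost = 10.1%.
Revolver drawn: weight = 404/2872 = 0.1407; after-tax cost = 8.7% × (1 − 38%) = 5.3940%.
Mortgage bonds: weight = 335/2872 = 0.1166; after-tax cost = 7.9% × (1 − 38%) = 4.8980%.
WACC = 0.7427 × 10.1000% + 0.1407 × 5.3940% + 0.1166 × 4.8980% = 8.8312%.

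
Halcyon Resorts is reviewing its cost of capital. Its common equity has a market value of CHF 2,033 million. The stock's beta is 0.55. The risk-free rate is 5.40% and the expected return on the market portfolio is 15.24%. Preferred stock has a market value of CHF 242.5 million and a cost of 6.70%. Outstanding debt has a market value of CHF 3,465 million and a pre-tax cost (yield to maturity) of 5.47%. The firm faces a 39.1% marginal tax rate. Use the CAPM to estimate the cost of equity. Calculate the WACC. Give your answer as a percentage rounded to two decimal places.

Market risk premium = 15.24% − 5.4% = 9.84%.
Cost of equity via CAPM: Re = 5.4% + 0.55 × 9.84% = 10.8120%.
Total capital V = 2033 + 242.5 + 3465 = 5740.5.
Equity: weight = 2033/5740.5 = 0.3542; cost = 10.812%.
Preferred: weight = 242.5/5740.5 = 0.0422; cost = 6.7%.
Debt: weight = 3465/5740.5 = 0.6036; after-tax cost = 5.47% × (1 − 39.1%) = 3.3312%.
WACC = 0.3542 × 10.8120% + 0.0422 × 6.7000% + 0.6036 × 3.3312% = 6.1229%.

6.12%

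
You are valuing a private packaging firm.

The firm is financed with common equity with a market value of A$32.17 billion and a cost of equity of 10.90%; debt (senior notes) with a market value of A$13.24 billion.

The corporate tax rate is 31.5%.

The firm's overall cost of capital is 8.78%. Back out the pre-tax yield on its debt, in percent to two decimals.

Total capital V = 32.17 + 13.24 = 45.41.
Equity weight = 32.17/45.41 = 0.7084.
Senior notes weight = 13.24/45.41 = 0.2916.
Equity contribution = 0.7084 × 10.9% = 7.7219%.
Remaining for debt = 8.78% − 7.7219% = 1.0581%.
Rd × (1 − 31.5%) × 0.2916 = 1.0581%  ⇒  Rd = 5.2977%.

5.30%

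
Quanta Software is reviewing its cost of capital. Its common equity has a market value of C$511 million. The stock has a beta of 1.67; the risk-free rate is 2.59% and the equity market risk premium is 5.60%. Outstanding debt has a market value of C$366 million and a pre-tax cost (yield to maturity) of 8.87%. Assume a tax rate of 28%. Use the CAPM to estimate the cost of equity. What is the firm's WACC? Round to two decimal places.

Cost of equity via CAPM: Re = 2.59% + 1.67 × 5.6% = 11.9420%.
Total capital V = 511 + 366 = 877.
Equity: weight = 511/877 = 0.5827; cost = 11.942%.
Debt: weight = 366/877 = 0.4173; after-tax cost = 8.87% × (1 − 28%) = 6.3864%.
WACC = 0.5827 × 11.9420% + 0.4173 × 6.3864% = 9.6235%.

9.62%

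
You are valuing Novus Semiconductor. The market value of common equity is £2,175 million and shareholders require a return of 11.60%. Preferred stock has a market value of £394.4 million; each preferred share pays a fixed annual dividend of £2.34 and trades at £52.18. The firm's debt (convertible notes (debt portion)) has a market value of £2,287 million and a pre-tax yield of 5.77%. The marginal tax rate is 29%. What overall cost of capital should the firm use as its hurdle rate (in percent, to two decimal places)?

7.49%

Cost of preferred: Rp = 2.34 / 52.18 = 4.4845%.
Total capital V = 2175 + 394.4 + 2287 = 4856.4.
Equity: weight = 2175/4856.4 = 0.4479; cost = 11.6%.
Preferred: weight = 394.4/4856.4 = 0.0812; cost = 4.4845%.
Convertible notes (debt portion): weight = 2287/4856.4 = 0.4709; after-tax cost = 5.77% × (1 − 29%) = 4.0967%.
WACC = 0.4479 × 11.6000% + 0.0812 × 4.4845% + 0.4709 × 4.0967% = 7.4886%.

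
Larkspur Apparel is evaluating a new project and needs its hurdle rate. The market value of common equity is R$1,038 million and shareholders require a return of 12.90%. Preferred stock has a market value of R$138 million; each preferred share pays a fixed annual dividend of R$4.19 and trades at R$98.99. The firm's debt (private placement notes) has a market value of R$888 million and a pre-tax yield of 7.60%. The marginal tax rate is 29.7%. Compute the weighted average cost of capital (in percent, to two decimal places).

Cost of preferred: Rp = 4.19 / 98.99 = 4.2328%.
Total capital V = 1038 + 138 + 888 = 2064.
Equity: weight = 1038/2064 = 0.5029; cost = 12.9%.
Preferred: weight = 138/2064 = 0.0669; cost = 4.2328%.
Private placement notes: weight = 888/2064 = 0.4302; after-tax cost = 7.6% × (1 − 29.7%) = 5.3428%.
WACC = 0.5029 × 12.9000% + 0.0669 × 4.2328% + 0.4302 × 5.3428% = 9.0692%.

9.07%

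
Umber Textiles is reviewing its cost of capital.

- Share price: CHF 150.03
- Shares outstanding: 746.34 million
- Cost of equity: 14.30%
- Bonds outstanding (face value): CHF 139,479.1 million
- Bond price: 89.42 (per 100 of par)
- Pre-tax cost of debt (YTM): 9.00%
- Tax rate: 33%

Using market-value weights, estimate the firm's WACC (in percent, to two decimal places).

Market value of equity E = 150.03 × 746.34m = 111973.3902m. Market value of debt D = 139479.1m × 89.42/100 = 124722.21122m.
Total capital V = 111973.3902 + 124722.21122 = 236695.60142.
Equity: weight = 111973.3902/236695.60142 = 0.4731; cost = 14.3%.
Bonds outstanding: weight = 124722.21122/236695.60142 = 0.5269; after-tax cost = 9% × (1 − 33%) = 6.0300%.
WACC = 0.4731 × 14.3000% + 0.5269 × 6.0300% = 9.9423%.

9.94%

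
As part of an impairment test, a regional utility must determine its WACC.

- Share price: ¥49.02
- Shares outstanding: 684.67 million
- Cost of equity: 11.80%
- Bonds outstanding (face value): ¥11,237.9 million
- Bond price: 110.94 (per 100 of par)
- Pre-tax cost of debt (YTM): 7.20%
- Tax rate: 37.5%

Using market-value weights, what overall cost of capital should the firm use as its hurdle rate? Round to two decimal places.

Market value of equity E = 49.02 × 684.67m = 33562.5234m. Market value of debt D = 11237.9m × 110.94/100 = 12467.32626m.
Total capital V = 33562.5234 + 12467.32626 = 46029.84966.
Equity: weight = 33562.5234/46029.84966 = 0.7291; cost = 11.8%.
Bonds outstanding: weight = 12467.32626/46029.84966 = 0.2709; after-tax cost = 7.2% × (1 − 37.5%) = 4.5000%.
WACC = 0.7291 × 11.8000% + 0.2709 × 4.5000% = 9.8228%.

9.82%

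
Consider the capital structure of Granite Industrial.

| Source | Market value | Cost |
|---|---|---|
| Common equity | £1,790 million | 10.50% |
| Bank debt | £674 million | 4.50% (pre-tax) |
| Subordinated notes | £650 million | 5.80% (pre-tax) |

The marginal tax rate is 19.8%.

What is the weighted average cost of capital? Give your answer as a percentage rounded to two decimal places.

7.79%

Total capital V = 1790 + 674 + 650 = 3114.
Equity: weight = 1790/3114 = 0.5748; cost = 10.5%.
Bank debt: weight = 674/3114 = 0.2164; after-tax cost = 4.5% × (1 − 19.8%) = 3.6090%.
Subordinated notes: weight = 650/3114 = 0.2087; after-tax cost = 5.8% × (1 − 19.8%) = 4.6516%.
WACC = 0.5748 × 10.5000% + 0.2164 × 3.6090% + 0.2087 × 4.6516% = 7.7877%.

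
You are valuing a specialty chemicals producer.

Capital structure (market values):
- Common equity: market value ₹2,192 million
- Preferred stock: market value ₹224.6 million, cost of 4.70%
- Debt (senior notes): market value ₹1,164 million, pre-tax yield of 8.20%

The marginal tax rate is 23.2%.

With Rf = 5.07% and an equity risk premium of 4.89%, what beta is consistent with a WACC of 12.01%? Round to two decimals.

2.19

Total capital V = 2192 + 224.6 + 1164 = 3580.6.
Equity weight = 2192/3580.6 = 0.6122.
Preferred weight = 224.6/3580.6 = 0.0627.
Senior notes weight = 1164/3580.6 = 0.3251.
Debt contribution = 0.3251 × 8.2% × (1 − 23.2%) = 2.0473%.
Preferred contribution = 0.0627 × 4.7% = 0.2948%.
Required equity contribution = 12.01% − 2.3421% = 9.6679%  ⇒  Re = 15.7924%.
CAPM: 15.7924% = 5.07% + β × 4.89%  ⇒  β = 2.1927.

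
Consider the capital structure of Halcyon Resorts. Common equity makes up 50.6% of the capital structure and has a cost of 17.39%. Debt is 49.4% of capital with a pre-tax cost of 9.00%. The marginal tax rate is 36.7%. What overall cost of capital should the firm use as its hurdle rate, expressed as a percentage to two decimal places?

After-tax cost of debt = 9% × (1 − 36.7%) = 5.6970%.
WACC = 0.506 × 17.3900% + 0.494 × 5.6970% = 11.6137%.

11.61%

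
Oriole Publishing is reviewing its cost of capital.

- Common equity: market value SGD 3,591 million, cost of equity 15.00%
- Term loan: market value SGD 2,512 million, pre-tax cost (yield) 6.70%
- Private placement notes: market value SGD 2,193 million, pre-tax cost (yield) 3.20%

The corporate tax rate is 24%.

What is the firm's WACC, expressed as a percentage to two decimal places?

Total capital V = 3591 + 2512 + 2193 = 8296.
Equity: weight = 3591/8296 = 0.4329; cost = 15%.
Term loan: weight = 2512/8296 = 0.3028; after-tax cost = 6.7% × (1 − 24%) = 5.0920%.
Private placement notes: weight = 2193/8296 = 0.2643; after-tax cost = 3.2% × (1 − 24%) = 2.4320%.
WACC = 0.4329 × 15.0000% + 0.3028 × 5.0920% + 0.2643 × 2.4320% = 8.6776%.

8.68%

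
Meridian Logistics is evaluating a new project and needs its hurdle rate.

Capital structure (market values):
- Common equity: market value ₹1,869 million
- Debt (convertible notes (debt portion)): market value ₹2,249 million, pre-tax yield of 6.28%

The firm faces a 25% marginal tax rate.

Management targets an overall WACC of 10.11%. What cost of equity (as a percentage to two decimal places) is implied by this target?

16.61%

Total capital V = 1869 + 2249 = 4118.
Equity weight = 1869/4118 = 0.4539.
Convertible notes (debt portion) weight = 2249/4118 = 0.5461.
Debt contribution = 0.5461 × 6.28% × (1 − 25%) = 2.5723%.
Required equity contribution = 10.11% − 2.5723% = 7.5377%.
Re = 7.5377% / 0.4539 = 16.6079%.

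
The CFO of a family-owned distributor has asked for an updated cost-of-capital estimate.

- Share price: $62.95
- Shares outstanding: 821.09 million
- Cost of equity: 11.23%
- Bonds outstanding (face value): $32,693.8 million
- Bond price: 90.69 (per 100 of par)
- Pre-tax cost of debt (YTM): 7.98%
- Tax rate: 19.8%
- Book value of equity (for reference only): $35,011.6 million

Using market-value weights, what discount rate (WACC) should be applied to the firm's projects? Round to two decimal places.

9.47%

Market value of equity E = 62.95 × 821.09m = 51687.6155m. Market value of debt D = 32693.8m × 90.69/100 = 29650.00722m.
Total capital V = 51687.6155 + 29650.00722 = 81337.62272.
Equity: weight = 51687.6155/81337.62272 = 0.6355; cost = 11.23%.
Bonds outstanding: weight = 29650.00722/81337.62272 = 0.3645; after-tax cost = 7.98% × (1 − 19.8%) = 6.4000%.
WACC = 0.6355 × 11.2300% + 0.3645 × 6.4000% = 9.4693%.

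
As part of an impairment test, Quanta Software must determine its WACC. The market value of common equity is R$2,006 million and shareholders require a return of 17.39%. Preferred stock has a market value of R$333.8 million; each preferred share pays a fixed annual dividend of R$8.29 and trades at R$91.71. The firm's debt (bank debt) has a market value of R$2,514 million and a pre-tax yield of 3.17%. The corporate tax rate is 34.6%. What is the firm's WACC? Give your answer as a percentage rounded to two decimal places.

Cost of preferred: Rp = 8.29 / 91.71 = 9.0394%.
Total capital V = 2006 + 333.8 + 2514 = 4853.8.
Equity: weight = 2006/4853.8 = 0.4133; cost = 17.39%.
Preferred: weight = 333.8/4853.8 = 0.0688; cost = 9.0394%.
Bank debt: weight = 2514/4853.8 = 0.5179; after-tax cost = 3.17% × (1 − 34.6%) = 2.0732%.
WACC = 0.4133 × 17.3900% + 0.0688 × 9.0394% + 0.5179 × 2.0732% = 8.8825%.

8.88%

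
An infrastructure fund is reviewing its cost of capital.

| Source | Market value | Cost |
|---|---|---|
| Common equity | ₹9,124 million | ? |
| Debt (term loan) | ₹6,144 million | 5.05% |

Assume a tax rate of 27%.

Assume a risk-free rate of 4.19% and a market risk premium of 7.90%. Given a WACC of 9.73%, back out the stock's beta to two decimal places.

Total capital V = 9124 + 6144 = 15268.
Equity weight = 9124/15268 = 0.5976.
Term loan weight = 6144/15268 = 0.4024.
Debt contribution = 0.4024 × 5.05% × (1 − 27%) = 1.4835%.
Required equity contribution = 9.73% − 1.4835% = 8.2465%  ⇒  Re = 13.7996%.
CAPM: 13.7996% = 4.19% + β × 7.9%  ⇒  β = 1.2164.

1.22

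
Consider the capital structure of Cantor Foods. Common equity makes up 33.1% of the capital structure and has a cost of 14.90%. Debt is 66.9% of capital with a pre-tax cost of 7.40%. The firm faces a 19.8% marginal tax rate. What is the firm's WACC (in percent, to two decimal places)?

8.90%

After-tax cost of debt = 7.4% × (1 − 19.8%) = 5.9348%.
WACC = 0.331 × 14.9000% + 0.669 × 5.9348% = 8.9023%.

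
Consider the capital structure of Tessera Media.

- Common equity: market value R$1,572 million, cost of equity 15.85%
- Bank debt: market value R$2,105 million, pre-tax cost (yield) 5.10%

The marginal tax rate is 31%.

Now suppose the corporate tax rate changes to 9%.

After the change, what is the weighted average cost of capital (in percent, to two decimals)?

After the change:
Total capital V = 1572 + 2105 = 3677.
Equity: weight = 1572/3677 = 0.4275; cost = 15.85%.
Bank debt: weight = 2105/3677 = 0.5725; after-tax cost = 5.1% × (1 − 9%) = 4.6410%.
WACC = 0.4275 × 15.8500% + 0.5725 × 4.6410% = 9.4331%.

9.43%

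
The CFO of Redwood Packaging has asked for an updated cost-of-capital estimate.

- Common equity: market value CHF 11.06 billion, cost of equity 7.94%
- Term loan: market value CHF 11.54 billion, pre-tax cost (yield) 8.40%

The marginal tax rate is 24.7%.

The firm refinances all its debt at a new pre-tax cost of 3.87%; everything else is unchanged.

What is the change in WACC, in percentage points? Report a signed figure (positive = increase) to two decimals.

Current WACC:
Total capital V = 11.06 + 11.54 = 22.6.
Equity: weight = 11.06/22.6 = 0.4894; cost = 7.94%.
Term loan: weight = 11.54/22.6 = 0.5106; after-tax cost = 8.4% × (1 − 24.7%) = 6.3252%.
WACC = 0.4894 × 7.9400% + 0.5106 × 6.3252% = 7.1155%.
After the change:
Total capital V = 11.06 + 11.54 = 22.6.
Equity: weight = 11.06/22.6 = 0.4894; cost = 7.94%.
Term loan: weight = 11.54/22.6 = 0.5106; after-tax cost = 3.87% × (1 − 24.7%) = 2.9141%.
WACC = 0.4894 × 7.9400% + 0.5106 × 2.9141% = 5.3737%.
Change in WACC = 5.3737% − 7.1155% = -1.7418 pp.

-1.74 pp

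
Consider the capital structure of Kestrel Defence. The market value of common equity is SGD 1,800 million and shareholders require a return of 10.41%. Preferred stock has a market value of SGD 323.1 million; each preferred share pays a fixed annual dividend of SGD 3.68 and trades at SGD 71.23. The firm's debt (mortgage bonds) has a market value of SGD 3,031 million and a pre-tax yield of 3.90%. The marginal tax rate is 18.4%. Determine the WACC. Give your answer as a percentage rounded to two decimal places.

Cost of preferred: Rp = 3.68 / 71.23 = 5.1664%.
Total capital V = 1800 + 323.1 + 3031 = 5154.1.
Equity: weight = 1800/5154.1 = 0.3492; cost = 10.41%.
Preferred: weight = 323.1/5154.1 = 0.0627; cost = 5.1664%.
Mortgage bonds: weight = 3031/5154.1 = 0.5881; after-tax cost = 3.9% × (1 − 18.4%) = 3.1824%.
WACC = 0.3492 × 10.4100% + 0.0627 × 5.1664% + 0.5881 × 3.1824% = 5.8309%.

5.83%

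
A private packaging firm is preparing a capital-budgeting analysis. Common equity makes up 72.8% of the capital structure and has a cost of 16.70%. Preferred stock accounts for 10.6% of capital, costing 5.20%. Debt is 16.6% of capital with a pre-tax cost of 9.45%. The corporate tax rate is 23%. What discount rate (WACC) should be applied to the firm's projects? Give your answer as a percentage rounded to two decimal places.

13.92%

After-tax cost of debt = 9.45% × (1 − 23%) = 7.2765%.
WACC = 0.728 × 16.7000% + 0.106 × 5.2000% + 0.166 × 7.2765% = 13.9167%.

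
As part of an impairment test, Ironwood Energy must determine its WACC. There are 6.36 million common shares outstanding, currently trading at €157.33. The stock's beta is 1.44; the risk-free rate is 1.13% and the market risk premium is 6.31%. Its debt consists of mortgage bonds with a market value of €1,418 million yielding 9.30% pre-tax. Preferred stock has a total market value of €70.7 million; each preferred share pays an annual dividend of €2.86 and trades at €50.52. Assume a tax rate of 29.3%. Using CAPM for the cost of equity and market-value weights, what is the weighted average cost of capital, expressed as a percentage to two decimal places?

8.01%

Cost of equity via CAPM: Re = 1.13% + 1.44 × 6.31% = 10.2164%.
Cost of preferred: Rp = 2.86 / 50.52 = 5.6611%.
Market value of equity E = 157.33 × 6.36m = 1000.6188m.
Total capital V = 1000.6188 + 70.7 + 1418 = 2489.3188.
Equity: weight = 1000.6188/2489.3188 = 0.4020; cost = 10.2164%.
Preferred: weight = 70.7/2489.3188 = 0.0284; cost = 5.6611%.
Mortgage bonds: weight = 1418/2489.3188 = 0.5696; after-tax cost = 9.3% × (1 − 29.3%) = 6.5751%.
WACC = 0.4020 × 10.2164% + 0.0284 × 5.6611% + 0.5696 × 6.5751% = 8.0128%.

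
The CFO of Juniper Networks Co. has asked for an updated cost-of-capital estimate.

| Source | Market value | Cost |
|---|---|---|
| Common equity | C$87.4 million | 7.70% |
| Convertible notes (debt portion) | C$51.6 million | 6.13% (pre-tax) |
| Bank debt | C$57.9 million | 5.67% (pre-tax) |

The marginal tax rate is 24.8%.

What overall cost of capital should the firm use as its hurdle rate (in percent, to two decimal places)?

Total capital V = 87.4 + 51.6 + 57.9 = 196.9.
Equity: weight = 87.4/196.9 = 0.4439; cost = 7.7%.
Convertible notes (debt portion): weight = 51.6/196.9 = 0.2621; after-tax cost = 6.13% × (1 − 24.8%) = 4.6098%.
Bank debt: weight = 57.9/196.9 = 0.2941; after-tax cost = 5.67% × (1 − 24.8%) = 4.2638%.
WACC = 0.4439 × 7.7000% + 0.2621 × 4.6098% + 0.2941 × 4.2638% = 5.8797%.

5.88%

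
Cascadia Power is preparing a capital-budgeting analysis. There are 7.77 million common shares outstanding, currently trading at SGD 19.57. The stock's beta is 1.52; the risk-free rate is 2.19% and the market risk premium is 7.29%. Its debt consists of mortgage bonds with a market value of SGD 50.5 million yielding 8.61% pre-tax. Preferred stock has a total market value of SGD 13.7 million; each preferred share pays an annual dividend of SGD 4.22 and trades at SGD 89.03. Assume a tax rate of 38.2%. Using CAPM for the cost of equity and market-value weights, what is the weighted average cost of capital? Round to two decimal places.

10.87%

Cost of equity via CAPM: Re = 2.19% + 1.52 × 7.29% = 13.2708%.
Cost of preferred: Rp = 4.22 / 89.03 = 4.7400%.
Market value of equity E = 19.57 × 7.77m = 152.0589m.
Total capital V = 152.0589 + 13.7 + 50.5 = 216.2589.
Equity: weight = 152.0589/216.2589 = 0.7031; cost = 13.2708%.
Preferred: weight = 13.7/216.2589 = 0.0633; cost = 4.74%.
Mortgage bonds: weight = 50.5/216.2589 = 0.2335; after-tax cost = 8.61% × (1 − 38.2%) = 5.3210%.
WACC = 0.7031 × 13.2708% + 0.0633 × 4.7400% + 0.2335 × 5.3210% = 10.8740%.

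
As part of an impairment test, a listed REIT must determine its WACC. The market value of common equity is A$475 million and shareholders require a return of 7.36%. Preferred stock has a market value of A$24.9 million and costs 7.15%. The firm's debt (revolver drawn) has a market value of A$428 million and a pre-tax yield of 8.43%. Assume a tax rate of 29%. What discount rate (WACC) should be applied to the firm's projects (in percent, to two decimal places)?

6.72%

Total capital V = 475 + 24.9 + 428 = 927.9.
Equity: weight = 475/927.9 = 0.5119; cost = 7.36%.
Preferred: weight = 24.9/927.9 = 0.0268; cost = 7.15%.
Revolver drawn: weight = 428/927.9 = 0.4613; after-tax cost = 8.43% × (1 − 29%) = 5.9853%.
WACC = 0.5119 × 7.3600% + 0.0268 × 7.1500% + 0.4613 × 5.9853% = 6.7203%.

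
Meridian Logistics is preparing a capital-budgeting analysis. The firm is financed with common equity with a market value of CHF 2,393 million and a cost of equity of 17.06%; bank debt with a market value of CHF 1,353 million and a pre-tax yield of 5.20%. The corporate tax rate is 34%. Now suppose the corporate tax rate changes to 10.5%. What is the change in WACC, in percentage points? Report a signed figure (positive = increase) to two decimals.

+0.44 pp

Current WACC:
Total capital V = 2393 + 1353 = 3746.
Equity: weight = 2393/3746 = 0.6388; cost = 17.06%.
Bank debt: weight = 1353/3746 = 0.3612; after-tax cost = 5.2% × (1 − 34%) = 3.4320%.
WACC = 0.6388 × 17.0600% + 0.3612 × 3.4320% = 12.1378%.
After the change:
Total capital V = 2393 + 1353 = 3746.
Equity: weight = 2393/3746 = 0.6388; cost = 17.06%.
Bank debt: weight = 1353/3746 = 0.3612; after-tax cost = 5.2% × (1 − 10.5%) = 4.6540%.
WACC = 0.6388 × 17.0600% + 0.3612 × 4.6540% = 12.5791%.
Change in WACC = 12.5791% − 12.1378% = 0.4414 pp.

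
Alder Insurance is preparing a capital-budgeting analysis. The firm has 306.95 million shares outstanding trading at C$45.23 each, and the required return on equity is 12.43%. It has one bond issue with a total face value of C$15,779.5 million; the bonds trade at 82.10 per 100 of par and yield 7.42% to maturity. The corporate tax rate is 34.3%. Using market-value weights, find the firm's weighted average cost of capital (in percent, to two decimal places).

8.78%

Market value of equity E = 45.23 × 306.95m = 13883.3485m. Market value of debt D = 15779.5m × 82.1/100 = 12954.9695m.
Total capital V = 13883.3485 + 12954.9695 = 26838.318.
Equity: weight = 13883.3485/26838.318 = 0.5173; cost = 12.43%.
Bonds outstanding: weight = 12954.9695/26838.318 = 0.4827; after-tax cost = 7.42% × (1 − 34.3%) = 4.8749%.
WACC = 0.5173 × 12.4300% + 0.4827 × 4.8749% = 8.7831%.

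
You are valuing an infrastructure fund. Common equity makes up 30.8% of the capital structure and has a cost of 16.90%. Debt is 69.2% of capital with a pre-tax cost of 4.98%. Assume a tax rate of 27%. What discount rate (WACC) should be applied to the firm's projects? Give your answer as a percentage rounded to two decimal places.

After-tax cost of debt = 4.98% × (1 − 27%) = 3.6354%.
WACC = 0.308 × 16.9000% + 0.692 × 3.6354% = 7.7209%.

7.72%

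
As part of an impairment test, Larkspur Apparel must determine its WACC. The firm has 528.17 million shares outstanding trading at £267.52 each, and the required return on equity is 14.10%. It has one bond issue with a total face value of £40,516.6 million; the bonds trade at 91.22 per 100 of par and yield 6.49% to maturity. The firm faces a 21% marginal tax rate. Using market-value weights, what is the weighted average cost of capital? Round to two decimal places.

12.24%

Market value of equity E = 267.52 × 528.17m = 141296.0384m. Market value of debt D = 40516.6m × 91.22/100 = 36959.24252m.
Total capital V = 141296.0384 + 36959.24252 = 178255.28092.
Equity: weight = 141296.0384/178255.28092 = 0.7927; cost = 14.1%.
Bonds outstanding: weight = 36959.24252/178255.28092 = 0.2073; after-tax cost = 6.49% × (1 − 21%) = 5.1271%.
WACC = 0.7927 × 14.1000% + 0.2073 × 5.1271% = 12.2396%.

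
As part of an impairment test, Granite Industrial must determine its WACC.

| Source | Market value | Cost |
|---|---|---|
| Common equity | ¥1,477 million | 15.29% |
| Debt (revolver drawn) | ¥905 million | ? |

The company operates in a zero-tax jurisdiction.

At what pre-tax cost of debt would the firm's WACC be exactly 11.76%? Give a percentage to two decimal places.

6.00%

Total capital V = 1477 + 905 = 2382.
Equity weight = 1477/2382 = 0.6201.
Revolver drawn weight = 905/2382 = 0.3799.
Equity contribution = 0.6201 × 15.29% = 9.4808%.
Remaining for debt = 11.76% − 9.4808% = 2.2792%.
Rd × (1 − 0%) × 0.3799 = 2.2792%  ⇒  Rd = 5.9989%.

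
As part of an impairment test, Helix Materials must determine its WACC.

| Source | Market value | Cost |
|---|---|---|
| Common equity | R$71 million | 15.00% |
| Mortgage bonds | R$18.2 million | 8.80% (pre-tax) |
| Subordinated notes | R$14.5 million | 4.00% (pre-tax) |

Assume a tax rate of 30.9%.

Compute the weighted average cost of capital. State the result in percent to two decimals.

Total capital V = 71 + 18.2 + 14.5 = 103.7.
Equity: weight = 71/103.7 = 0.6847; cost = 15%.
Mortgage bonds: weight = 18.2/103.7 = 0.1755; after-tax cost = 8.8% × (1 − 30.9%) = 6.0808%.
Subordinated notes: weight = 14.5/103.7 = 0.1398; after-tax cost = 4% × (1 − 30.9%) = 2.7640%.
WACC = 0.6847 × 15.0000% + 0.1755 × 6.0808% + 0.1398 × 2.7640% = 11.7237%.

11.72%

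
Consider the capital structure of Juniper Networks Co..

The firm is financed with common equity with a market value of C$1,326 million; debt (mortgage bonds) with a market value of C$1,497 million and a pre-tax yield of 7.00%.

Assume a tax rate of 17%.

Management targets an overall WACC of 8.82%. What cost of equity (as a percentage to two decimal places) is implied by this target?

Total capital V = 1326 + 1497 = 2823.
Equity weight = 1326/2823 = 0.4697.
Mortgage bonds weight = 1497/2823 = 0.5303.
Debt contribution = 0.5303 × 7% × (1 − 17%) = 3.0810%.
Required equity contribution = 8.82% − 3.0810% = 5.7390%.
Re = 5.7390% / 0.4697 = 12.2182%.

12.22%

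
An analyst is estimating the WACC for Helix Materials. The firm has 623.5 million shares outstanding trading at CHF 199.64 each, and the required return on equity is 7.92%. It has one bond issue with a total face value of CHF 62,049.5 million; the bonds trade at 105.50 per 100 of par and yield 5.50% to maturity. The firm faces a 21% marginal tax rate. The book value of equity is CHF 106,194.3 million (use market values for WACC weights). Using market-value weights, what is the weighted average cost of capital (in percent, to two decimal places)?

6.69%

Market value of equity E = 199.64 × 623.5m = 124475.54m. Market value of debt D = 62049.5m × 105.5/100 = 65462.2225m.
Total capital V = 124475.54 + 65462.2225 = 189937.7625.
Equity: weight = 124475.54/189937.7625 = 0.6553; cost = 7.92%.
Bonds outstanding: weight = 65462.2225/189937.7625 = 0.3447; after-tax cost = 5.5% × (1 − 21%) = 4.3450%.
WACC = 0.6553 × 7.9200% + 0.3447 × 4.3450% = 6.6879%.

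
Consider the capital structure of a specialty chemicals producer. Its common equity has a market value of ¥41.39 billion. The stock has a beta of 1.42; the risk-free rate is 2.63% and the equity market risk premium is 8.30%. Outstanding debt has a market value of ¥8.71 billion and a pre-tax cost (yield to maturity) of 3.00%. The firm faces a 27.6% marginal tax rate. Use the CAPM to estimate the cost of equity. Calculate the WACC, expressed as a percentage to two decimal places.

12.29%

Cost of equity via CAPM: Re = 2.63% + 1.42 × 8.3% = 14.4160%.
Total capital V = 41.39 + 8.71 = 50.1.
Equity: weight = 41.39/50.1 = 0.8261; cost = 14.416%.
Debt: weight = 8.71/50.1 = 0.1739; after-tax cost = 3% × (1 − 27.6%) = 2.1720%.
WACC = 0.8261 × 14.4160% + 0.1739 × 2.1720% = 12.2874%.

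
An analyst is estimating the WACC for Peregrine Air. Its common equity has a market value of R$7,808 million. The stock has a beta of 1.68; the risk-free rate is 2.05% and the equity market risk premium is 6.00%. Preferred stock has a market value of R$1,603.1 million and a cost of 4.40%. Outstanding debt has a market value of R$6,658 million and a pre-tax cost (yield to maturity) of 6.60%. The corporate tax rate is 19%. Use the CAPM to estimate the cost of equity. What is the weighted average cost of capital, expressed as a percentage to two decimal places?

8.55%

Cost of equity via CAPM: Re = 2.05% + 1.68 × 6.0% = 12.1300%.
Total capital V = 7808 + 1603.1 + 6658 = 16069.1.
Equity: weight = 7808/16069.1 = 0.4859; cost = 12.13%.
Preferred: weight = 1603.1/16069.1 = 0.0998; cost = 4.4%.
Debt: weight = 6658/16069.1 = 0.4143; after-tax cost = 6.6% × (1 − 19%) = 5.3460%.
WACC = 0.4859 × 12.1300% + 0.0998 × 4.4000% + 0.4143 × 5.3460% = 8.5480%.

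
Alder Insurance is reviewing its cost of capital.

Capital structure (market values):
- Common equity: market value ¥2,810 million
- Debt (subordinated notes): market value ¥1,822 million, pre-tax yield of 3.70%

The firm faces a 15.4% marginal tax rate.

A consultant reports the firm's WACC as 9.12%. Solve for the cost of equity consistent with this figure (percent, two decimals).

13.00%

Total capital V = 2810 + 1822 = 4632.
Equity weight = 2810/4632 = 0.6066.
Subordinated notes weight = 1822/4632 = 0.3934.
Debt contribution = 0.3934 × 3.7% × (1 − 15.4%) = 1.2313%.
Required equity contribution = 9.12% − 1.2313% = 7.8887%.
Re = 7.8887% / 0.6066 = 13.0038%.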